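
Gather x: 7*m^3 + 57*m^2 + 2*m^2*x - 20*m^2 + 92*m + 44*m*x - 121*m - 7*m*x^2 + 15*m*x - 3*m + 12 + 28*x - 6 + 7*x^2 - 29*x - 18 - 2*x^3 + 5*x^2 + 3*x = 7*m^3 + 37*m^2 - 32*m - 2*x^3 + x^2*(12 - 7*m) + x*(2*m^2 + 59*m + 2) - 12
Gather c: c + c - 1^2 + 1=2*c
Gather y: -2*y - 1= -2*y - 1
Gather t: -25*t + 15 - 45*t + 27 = 42 - 70*t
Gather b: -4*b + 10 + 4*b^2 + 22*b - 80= 4*b^2 + 18*b - 70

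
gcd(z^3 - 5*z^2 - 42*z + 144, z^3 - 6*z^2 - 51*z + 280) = z - 8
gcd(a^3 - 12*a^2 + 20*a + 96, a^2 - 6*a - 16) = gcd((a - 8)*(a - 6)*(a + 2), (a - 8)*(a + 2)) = a^2 - 6*a - 16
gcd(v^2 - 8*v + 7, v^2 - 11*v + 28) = v - 7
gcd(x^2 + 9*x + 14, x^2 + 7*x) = x + 7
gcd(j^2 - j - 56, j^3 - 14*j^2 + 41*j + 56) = j - 8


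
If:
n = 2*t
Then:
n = 2*t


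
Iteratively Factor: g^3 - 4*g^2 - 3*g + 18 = (g - 3)*(g^2 - g - 6) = (g - 3)*(g + 2)*(g - 3)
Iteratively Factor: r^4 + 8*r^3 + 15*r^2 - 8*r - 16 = (r + 4)*(r^3 + 4*r^2 - r - 4) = (r + 1)*(r + 4)*(r^2 + 3*r - 4) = (r - 1)*(r + 1)*(r + 4)*(r + 4)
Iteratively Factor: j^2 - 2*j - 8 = (j + 2)*(j - 4)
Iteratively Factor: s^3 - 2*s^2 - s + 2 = (s - 2)*(s^2 - 1) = (s - 2)*(s - 1)*(s + 1)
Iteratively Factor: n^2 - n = (n)*(n - 1)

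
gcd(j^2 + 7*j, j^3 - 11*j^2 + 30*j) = j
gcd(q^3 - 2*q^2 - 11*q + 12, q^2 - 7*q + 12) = q - 4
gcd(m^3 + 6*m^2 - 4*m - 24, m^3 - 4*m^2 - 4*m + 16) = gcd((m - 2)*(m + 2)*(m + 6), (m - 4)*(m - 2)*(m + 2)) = m^2 - 4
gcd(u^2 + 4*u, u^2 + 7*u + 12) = u + 4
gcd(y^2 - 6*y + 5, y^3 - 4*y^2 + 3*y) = y - 1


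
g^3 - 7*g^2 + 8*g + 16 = (g - 4)^2*(g + 1)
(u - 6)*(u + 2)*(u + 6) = u^3 + 2*u^2 - 36*u - 72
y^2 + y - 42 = (y - 6)*(y + 7)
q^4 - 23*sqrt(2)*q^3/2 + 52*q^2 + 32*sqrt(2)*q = q*(q - 8*sqrt(2))*(q - 4*sqrt(2))*(q + sqrt(2)/2)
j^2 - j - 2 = (j - 2)*(j + 1)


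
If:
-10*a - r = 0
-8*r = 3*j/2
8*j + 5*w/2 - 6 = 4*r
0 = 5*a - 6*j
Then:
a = 0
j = 0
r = 0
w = 12/5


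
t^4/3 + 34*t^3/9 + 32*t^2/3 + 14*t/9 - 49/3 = (t/3 + 1)*(t - 1)*(t + 7/3)*(t + 7)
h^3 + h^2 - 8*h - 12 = (h - 3)*(h + 2)^2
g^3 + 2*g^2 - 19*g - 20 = (g - 4)*(g + 1)*(g + 5)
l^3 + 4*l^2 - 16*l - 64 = (l - 4)*(l + 4)^2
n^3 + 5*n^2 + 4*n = n*(n + 1)*(n + 4)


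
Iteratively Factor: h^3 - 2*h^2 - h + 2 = (h + 1)*(h^2 - 3*h + 2) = (h - 1)*(h + 1)*(h - 2)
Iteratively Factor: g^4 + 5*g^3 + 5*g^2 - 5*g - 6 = (g - 1)*(g^3 + 6*g^2 + 11*g + 6) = (g - 1)*(g + 3)*(g^2 + 3*g + 2) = (g - 1)*(g + 2)*(g + 3)*(g + 1)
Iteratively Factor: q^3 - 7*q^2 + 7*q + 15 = (q - 3)*(q^2 - 4*q - 5) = (q - 3)*(q + 1)*(q - 5)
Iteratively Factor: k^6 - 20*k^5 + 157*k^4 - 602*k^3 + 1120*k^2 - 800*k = (k)*(k^5 - 20*k^4 + 157*k^3 - 602*k^2 + 1120*k - 800) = k*(k - 4)*(k^4 - 16*k^3 + 93*k^2 - 230*k + 200) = k*(k - 4)^2*(k^3 - 12*k^2 + 45*k - 50) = k*(k - 5)*(k - 4)^2*(k^2 - 7*k + 10) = k*(k - 5)^2*(k - 4)^2*(k - 2)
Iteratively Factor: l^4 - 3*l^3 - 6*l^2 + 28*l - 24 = (l - 2)*(l^3 - l^2 - 8*l + 12) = (l - 2)*(l + 3)*(l^2 - 4*l + 4) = (l - 2)^2*(l + 3)*(l - 2)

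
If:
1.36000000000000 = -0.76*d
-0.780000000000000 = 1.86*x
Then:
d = -1.79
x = -0.42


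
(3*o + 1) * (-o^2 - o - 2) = -3*o^3 - 4*o^2 - 7*o - 2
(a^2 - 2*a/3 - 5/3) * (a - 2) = a^3 - 8*a^2/3 - a/3 + 10/3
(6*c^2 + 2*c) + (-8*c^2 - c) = -2*c^2 + c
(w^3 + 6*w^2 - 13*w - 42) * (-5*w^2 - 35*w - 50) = -5*w^5 - 65*w^4 - 195*w^3 + 365*w^2 + 2120*w + 2100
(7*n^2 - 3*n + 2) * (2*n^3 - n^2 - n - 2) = 14*n^5 - 13*n^4 - 13*n^2 + 4*n - 4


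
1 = 1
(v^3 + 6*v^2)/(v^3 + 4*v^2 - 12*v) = v/(v - 2)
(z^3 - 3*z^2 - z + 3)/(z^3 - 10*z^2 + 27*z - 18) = (z + 1)/(z - 6)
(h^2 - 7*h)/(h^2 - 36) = h*(h - 7)/(h^2 - 36)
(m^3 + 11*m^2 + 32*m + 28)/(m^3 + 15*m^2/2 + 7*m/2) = 2*(m^2 + 4*m + 4)/(m*(2*m + 1))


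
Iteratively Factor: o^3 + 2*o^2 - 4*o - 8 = (o - 2)*(o^2 + 4*o + 4) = (o - 2)*(o + 2)*(o + 2)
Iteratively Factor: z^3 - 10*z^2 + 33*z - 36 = (z - 3)*(z^2 - 7*z + 12) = (z - 3)^2*(z - 4)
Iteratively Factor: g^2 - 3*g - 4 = (g - 4)*(g + 1)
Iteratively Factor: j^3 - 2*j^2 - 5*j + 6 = (j - 1)*(j^2 - j - 6) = (j - 1)*(j + 2)*(j - 3)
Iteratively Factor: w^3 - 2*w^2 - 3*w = (w + 1)*(w^2 - 3*w) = w*(w + 1)*(w - 3)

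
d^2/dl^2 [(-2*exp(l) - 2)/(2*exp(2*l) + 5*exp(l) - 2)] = (-8*exp(4*l) - 12*exp(3*l) - 108*exp(2*l) - 102*exp(l) - 28)*exp(l)/(8*exp(6*l) + 60*exp(5*l) + 126*exp(4*l) + 5*exp(3*l) - 126*exp(2*l) + 60*exp(l) - 8)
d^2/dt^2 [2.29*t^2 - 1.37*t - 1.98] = 4.58000000000000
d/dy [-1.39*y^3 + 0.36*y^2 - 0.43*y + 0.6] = -4.17*y^2 + 0.72*y - 0.43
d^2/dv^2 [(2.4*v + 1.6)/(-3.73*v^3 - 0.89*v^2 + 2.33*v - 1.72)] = (-200.34576*v^5 - 314.93136*v^4 - 130.50272*v^3 + 260.59776*v^2 + 103.5408*v - 31.7104)/(51.895117*v^9 + 37.147443*v^8 - 88.387572*v^7 + 26.086127*v^6 + 89.471916*v^5 - 71.107689*v^4 - 0.945425000000006*v^3 + 35.912052*v^2 - 20.679216*v + 5.088448)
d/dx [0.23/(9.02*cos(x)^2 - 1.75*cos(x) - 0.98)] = (4.1492*cos(x) - 0.4025)*sin(x)/(-9.02*cos(x)^2 + 1.75*cos(x) + 0.98)^2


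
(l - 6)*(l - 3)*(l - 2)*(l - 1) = l^4 - 12*l^3 + 47*l^2 - 72*l + 36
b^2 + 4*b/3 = b*(b + 4/3)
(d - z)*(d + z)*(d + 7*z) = d^3 + 7*d^2*z - d*z^2 - 7*z^3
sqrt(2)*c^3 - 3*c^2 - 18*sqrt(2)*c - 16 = (c - 4*sqrt(2))*(c + 2*sqrt(2))*(sqrt(2)*c + 1)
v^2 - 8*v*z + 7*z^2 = (v - 7*z)*(v - z)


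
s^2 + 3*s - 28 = (s - 4)*(s + 7)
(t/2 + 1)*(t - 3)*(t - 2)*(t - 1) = t^4/2 - 2*t^3 - t^2/2 + 8*t - 6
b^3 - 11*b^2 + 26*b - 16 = (b - 8)*(b - 2)*(b - 1)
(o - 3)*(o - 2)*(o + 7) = o^3 + 2*o^2 - 29*o + 42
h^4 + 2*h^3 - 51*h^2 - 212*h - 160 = (h - 8)*(h + 1)*(h + 4)*(h + 5)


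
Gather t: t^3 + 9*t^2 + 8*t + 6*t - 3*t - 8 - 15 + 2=t^3 + 9*t^2 + 11*t - 21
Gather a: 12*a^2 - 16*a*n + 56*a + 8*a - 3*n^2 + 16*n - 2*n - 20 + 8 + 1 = 12*a^2 + a*(64 - 16*n) - 3*n^2 + 14*n - 11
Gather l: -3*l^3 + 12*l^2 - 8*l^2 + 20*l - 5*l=-3*l^3 + 4*l^2 + 15*l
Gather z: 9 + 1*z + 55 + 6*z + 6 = 7*z + 70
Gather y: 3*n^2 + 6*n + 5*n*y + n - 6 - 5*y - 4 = 3*n^2 + 7*n + y*(5*n - 5) - 10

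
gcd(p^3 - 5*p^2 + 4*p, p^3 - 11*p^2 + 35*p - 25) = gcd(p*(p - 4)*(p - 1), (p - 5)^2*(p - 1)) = p - 1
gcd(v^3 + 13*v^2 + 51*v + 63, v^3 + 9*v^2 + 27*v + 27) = v^2 + 6*v + 9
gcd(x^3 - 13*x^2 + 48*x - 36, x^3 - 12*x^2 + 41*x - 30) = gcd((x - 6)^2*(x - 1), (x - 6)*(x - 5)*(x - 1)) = x^2 - 7*x + 6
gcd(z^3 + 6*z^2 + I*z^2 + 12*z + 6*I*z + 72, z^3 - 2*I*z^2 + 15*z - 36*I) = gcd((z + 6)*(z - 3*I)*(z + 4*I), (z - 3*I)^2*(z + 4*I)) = z^2 + I*z + 12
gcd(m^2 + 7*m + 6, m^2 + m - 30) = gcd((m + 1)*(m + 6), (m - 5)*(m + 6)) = m + 6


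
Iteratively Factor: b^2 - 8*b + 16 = (b - 4)*(b - 4)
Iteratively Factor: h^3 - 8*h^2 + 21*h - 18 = (h - 3)*(h^2 - 5*h + 6) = (h - 3)^2*(h - 2)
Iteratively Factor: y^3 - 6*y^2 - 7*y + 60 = (y - 5)*(y^2 - y - 12) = (y - 5)*(y + 3)*(y - 4)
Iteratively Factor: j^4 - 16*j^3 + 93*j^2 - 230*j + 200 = (j - 4)*(j^3 - 12*j^2 + 45*j - 50) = (j - 5)*(j - 4)*(j^2 - 7*j + 10) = (j - 5)^2*(j - 4)*(j - 2)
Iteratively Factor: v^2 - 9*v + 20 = (v - 4)*(v - 5)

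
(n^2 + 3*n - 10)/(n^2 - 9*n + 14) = (n + 5)/(n - 7)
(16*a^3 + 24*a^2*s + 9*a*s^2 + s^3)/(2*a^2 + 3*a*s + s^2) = (16*a^2 + 8*a*s + s^2)/(2*a + s)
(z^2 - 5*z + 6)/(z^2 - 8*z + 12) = (z - 3)/(z - 6)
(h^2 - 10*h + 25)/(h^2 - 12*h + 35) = (h - 5)/(h - 7)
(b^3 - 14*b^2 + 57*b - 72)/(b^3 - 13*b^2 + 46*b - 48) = (b - 3)/(b - 2)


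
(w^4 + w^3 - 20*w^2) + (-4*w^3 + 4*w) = w^4 - 3*w^3 - 20*w^2 + 4*w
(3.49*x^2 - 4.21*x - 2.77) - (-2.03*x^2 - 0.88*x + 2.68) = 5.52*x^2 - 3.33*x - 5.45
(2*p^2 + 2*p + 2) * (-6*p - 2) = -12*p^3 - 16*p^2 - 16*p - 4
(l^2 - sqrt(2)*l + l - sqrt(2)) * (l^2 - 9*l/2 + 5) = l^4 - 7*l^3/2 - sqrt(2)*l^3 + l^2/2 + 7*sqrt(2)*l^2/2 - sqrt(2)*l/2 + 5*l - 5*sqrt(2)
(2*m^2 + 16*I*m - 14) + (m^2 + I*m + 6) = 3*m^2 + 17*I*m - 8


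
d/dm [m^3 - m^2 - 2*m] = 3*m^2 - 2*m - 2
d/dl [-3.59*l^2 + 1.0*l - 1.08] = 1.0 - 7.18*l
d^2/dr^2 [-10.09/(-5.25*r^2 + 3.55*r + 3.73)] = (556.21125*r^2 - 376.10475*r - 10.09*(10.5*r - 3.55)*(21.0*r - 7.1) - 395.17485)/(-5.25*r^2 + 3.55*r + 3.73)^3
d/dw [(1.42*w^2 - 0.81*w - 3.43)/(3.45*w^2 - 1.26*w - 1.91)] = (1.0053*w^2 + 18.2426*w - 2.7747)/(11.9025*w^4 - 8.694*w^3 - 11.5914*w^2 + 4.8132*w + 3.6481)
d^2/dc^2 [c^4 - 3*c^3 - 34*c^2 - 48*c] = 12*c^2 - 18*c - 68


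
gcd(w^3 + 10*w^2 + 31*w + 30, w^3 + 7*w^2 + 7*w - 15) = w^2 + 8*w + 15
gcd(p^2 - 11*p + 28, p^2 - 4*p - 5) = 1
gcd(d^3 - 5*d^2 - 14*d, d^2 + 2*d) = d^2 + 2*d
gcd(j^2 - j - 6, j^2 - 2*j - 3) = j - 3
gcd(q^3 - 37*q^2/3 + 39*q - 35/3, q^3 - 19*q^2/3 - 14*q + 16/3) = q - 1/3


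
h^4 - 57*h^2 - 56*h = h*(h - 8)*(h + 1)*(h + 7)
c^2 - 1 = (c - 1)*(c + 1)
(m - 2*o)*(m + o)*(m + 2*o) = m^3 + m^2*o - 4*m*o^2 - 4*o^3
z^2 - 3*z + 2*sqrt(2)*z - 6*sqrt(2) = (z - 3)*(z + 2*sqrt(2))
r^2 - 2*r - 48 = (r - 8)*(r + 6)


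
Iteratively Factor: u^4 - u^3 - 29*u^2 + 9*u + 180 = (u - 5)*(u^3 + 4*u^2 - 9*u - 36) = (u - 5)*(u - 3)*(u^2 + 7*u + 12) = (u - 5)*(u - 3)*(u + 3)*(u + 4)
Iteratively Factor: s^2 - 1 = (s + 1)*(s - 1)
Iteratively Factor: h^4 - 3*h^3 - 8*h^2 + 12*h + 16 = (h - 2)*(h^3 - h^2 - 10*h - 8) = (h - 2)*(h + 2)*(h^2 - 3*h - 4) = (h - 4)*(h - 2)*(h + 2)*(h + 1)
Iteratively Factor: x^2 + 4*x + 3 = (x + 1)*(x + 3)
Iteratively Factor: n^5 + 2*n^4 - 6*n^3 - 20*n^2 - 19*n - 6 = (n + 1)*(n^4 + n^3 - 7*n^2 - 13*n - 6) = (n + 1)^2*(n^3 - 7*n - 6) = (n - 3)*(n + 1)^2*(n^2 + 3*n + 2) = (n - 3)*(n + 1)^2*(n + 2)*(n + 1)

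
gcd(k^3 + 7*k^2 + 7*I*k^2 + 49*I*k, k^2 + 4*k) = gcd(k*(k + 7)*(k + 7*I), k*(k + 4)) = k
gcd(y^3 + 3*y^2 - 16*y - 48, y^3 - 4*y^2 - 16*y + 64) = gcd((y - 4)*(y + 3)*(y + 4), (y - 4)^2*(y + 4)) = y^2 - 16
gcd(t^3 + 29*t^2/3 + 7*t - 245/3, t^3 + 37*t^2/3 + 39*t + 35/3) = t^2 + 12*t + 35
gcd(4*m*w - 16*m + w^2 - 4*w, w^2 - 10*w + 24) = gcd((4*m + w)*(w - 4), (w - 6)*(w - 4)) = w - 4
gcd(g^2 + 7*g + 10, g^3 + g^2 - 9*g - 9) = 1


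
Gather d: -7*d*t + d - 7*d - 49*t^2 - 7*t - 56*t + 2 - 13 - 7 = d*(-7*t - 6) - 49*t^2 - 63*t - 18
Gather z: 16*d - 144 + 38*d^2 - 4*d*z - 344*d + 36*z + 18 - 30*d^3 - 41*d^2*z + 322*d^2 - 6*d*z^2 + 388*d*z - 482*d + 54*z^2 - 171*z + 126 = -30*d^3 + 360*d^2 - 810*d + z^2*(54 - 6*d) + z*(-41*d^2 + 384*d - 135)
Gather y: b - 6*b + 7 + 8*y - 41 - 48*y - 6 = -5*b - 40*y - 40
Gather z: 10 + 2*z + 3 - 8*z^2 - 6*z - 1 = -8*z^2 - 4*z + 12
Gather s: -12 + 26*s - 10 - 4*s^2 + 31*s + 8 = -4*s^2 + 57*s - 14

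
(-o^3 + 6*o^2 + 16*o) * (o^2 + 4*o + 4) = -o^5 + 2*o^4 + 36*o^3 + 88*o^2 + 64*o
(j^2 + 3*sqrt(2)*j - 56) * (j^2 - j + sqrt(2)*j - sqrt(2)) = j^4 - j^3 + 4*sqrt(2)*j^3 - 50*j^2 - 4*sqrt(2)*j^2 - 56*sqrt(2)*j + 50*j + 56*sqrt(2)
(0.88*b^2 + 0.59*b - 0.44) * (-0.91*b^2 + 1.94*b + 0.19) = -0.8008*b^4 + 1.1703*b^3 + 1.7122*b^2 - 0.7415*b - 0.0836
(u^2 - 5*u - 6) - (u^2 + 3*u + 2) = -8*u - 8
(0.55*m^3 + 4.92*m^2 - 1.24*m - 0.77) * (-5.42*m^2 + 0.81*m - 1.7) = -2.981*m^5 - 26.2209*m^4 + 9.771*m^3 - 5.195*m^2 + 1.4843*m + 1.309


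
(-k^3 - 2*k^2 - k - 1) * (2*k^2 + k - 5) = -2*k^5 - 5*k^4 + k^3 + 7*k^2 + 4*k + 5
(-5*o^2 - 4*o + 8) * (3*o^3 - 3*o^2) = -15*o^5 + 3*o^4 + 36*o^3 - 24*o^2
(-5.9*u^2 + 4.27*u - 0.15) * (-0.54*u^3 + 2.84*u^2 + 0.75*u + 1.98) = 3.186*u^5 - 19.0618*u^4 + 7.7828*u^3 - 8.9055*u^2 + 8.3421*u - 0.297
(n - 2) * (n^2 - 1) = n^3 - 2*n^2 - n + 2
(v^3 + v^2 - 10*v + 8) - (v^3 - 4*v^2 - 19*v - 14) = 5*v^2 + 9*v + 22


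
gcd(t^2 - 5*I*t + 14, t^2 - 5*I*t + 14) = t^2 - 5*I*t + 14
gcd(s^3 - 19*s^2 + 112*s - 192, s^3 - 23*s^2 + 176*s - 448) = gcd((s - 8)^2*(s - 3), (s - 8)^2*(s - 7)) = s^2 - 16*s + 64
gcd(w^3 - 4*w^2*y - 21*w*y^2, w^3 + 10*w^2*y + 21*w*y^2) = w^2 + 3*w*y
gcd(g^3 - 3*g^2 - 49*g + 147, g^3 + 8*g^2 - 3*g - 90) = g - 3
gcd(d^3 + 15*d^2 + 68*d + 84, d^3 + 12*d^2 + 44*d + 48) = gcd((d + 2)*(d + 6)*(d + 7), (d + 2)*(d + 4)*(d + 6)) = d^2 + 8*d + 12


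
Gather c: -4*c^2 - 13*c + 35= -4*c^2 - 13*c + 35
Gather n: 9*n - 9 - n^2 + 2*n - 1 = -n^2 + 11*n - 10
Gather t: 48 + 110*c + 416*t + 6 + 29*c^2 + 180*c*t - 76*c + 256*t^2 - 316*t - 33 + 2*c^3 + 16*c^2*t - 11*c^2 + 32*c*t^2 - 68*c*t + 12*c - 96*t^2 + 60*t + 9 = 2*c^3 + 18*c^2 + 46*c + t^2*(32*c + 160) + t*(16*c^2 + 112*c + 160) + 30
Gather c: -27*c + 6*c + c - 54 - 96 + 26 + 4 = -20*c - 120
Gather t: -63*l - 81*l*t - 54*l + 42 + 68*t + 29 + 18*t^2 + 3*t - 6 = -117*l + 18*t^2 + t*(71 - 81*l) + 65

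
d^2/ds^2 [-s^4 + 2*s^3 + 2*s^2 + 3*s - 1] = -12*s^2 + 12*s + 4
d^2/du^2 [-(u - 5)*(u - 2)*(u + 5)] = 4 - 6*u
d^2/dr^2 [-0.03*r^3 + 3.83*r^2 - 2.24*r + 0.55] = 7.66 - 0.18*r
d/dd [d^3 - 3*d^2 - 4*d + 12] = 3*d^2 - 6*d - 4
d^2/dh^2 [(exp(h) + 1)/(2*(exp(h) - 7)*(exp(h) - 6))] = (exp(4*h) + 17*exp(3*h) - 291*exp(2*h) + 547*exp(h) + 2310)*exp(h)/(2*(exp(6*h) - 39*exp(5*h) + 633*exp(4*h) - 5473*exp(3*h) + 26586*exp(2*h) - 68796*exp(h) + 74088))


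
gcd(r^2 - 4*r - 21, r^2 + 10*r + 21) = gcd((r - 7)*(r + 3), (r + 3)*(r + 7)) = r + 3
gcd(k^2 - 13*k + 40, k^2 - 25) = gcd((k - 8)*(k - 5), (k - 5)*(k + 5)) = k - 5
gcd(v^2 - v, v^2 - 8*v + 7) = v - 1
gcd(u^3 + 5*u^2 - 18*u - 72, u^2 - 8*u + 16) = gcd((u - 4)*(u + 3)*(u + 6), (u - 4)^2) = u - 4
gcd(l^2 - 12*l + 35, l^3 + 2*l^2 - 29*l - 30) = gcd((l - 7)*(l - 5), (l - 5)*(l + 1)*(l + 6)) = l - 5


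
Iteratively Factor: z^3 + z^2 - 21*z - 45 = (z + 3)*(z^2 - 2*z - 15) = (z + 3)^2*(z - 5)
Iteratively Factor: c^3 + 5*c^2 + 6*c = (c)*(c^2 + 5*c + 6) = c*(c + 3)*(c + 2)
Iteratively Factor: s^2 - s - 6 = (s - 3)*(s + 2)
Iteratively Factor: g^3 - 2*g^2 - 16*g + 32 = (g - 2)*(g^2 - 16) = (g - 2)*(g + 4)*(g - 4)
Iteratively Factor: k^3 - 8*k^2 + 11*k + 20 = (k + 1)*(k^2 - 9*k + 20) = (k - 5)*(k + 1)*(k - 4)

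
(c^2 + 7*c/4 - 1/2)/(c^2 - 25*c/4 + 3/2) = (c + 2)/(c - 6)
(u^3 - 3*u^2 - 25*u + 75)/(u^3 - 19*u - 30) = (u^2 + 2*u - 15)/(u^2 + 5*u + 6)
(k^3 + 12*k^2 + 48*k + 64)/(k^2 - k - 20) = (k^2 + 8*k + 16)/(k - 5)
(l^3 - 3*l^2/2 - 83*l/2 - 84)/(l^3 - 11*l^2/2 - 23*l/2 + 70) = (l^2 - 5*l - 24)/(l^2 - 9*l + 20)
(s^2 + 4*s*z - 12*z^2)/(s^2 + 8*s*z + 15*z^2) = (s^2 + 4*s*z - 12*z^2)/(s^2 + 8*s*z + 15*z^2)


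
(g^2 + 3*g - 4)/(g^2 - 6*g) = (g^2 + 3*g - 4)/(g*(g - 6))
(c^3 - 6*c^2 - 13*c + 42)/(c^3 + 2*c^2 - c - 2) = (c^3 - 6*c^2 - 13*c + 42)/(c^3 + 2*c^2 - c - 2)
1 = 1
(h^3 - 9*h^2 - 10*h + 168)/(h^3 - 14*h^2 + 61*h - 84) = (h^2 - 2*h - 24)/(h^2 - 7*h + 12)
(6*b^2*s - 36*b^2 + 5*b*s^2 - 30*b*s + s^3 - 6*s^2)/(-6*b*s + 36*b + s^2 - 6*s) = (6*b^2 + 5*b*s + s^2)/(-6*b + s)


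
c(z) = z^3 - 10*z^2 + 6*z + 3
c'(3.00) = -27.00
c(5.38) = -98.44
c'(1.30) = -14.93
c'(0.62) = -5.25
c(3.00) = -42.00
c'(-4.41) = 152.54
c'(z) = 3*z^2 - 20*z + 6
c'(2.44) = -24.94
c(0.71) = 2.58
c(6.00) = -105.00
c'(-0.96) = 27.96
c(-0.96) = -12.86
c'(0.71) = -6.69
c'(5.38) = -14.77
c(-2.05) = -59.94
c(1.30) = -3.90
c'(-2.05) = 59.61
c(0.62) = 3.11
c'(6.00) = -6.00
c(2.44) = -27.37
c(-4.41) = -303.71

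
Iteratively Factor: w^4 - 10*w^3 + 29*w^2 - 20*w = (w - 5)*(w^3 - 5*w^2 + 4*w) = (w - 5)*(w - 1)*(w^2 - 4*w) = (w - 5)*(w - 4)*(w - 1)*(w)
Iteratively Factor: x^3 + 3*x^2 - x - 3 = (x + 3)*(x^2 - 1) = (x - 1)*(x + 3)*(x + 1)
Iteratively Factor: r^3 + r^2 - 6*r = (r + 3)*(r^2 - 2*r) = (r - 2)*(r + 3)*(r)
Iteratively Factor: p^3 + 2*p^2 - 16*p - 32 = (p - 4)*(p^2 + 6*p + 8) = (p - 4)*(p + 2)*(p + 4)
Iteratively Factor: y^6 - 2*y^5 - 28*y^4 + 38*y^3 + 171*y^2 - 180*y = (y - 3)*(y^5 + y^4 - 25*y^3 - 37*y^2 + 60*y) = y*(y - 3)*(y^4 + y^3 - 25*y^2 - 37*y + 60) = y*(y - 3)*(y - 1)*(y^3 + 2*y^2 - 23*y - 60) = y*(y - 3)*(y - 1)*(y + 4)*(y^2 - 2*y - 15) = y*(y - 3)*(y - 1)*(y + 3)*(y + 4)*(y - 5)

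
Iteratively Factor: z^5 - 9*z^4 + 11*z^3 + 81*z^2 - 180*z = (z - 3)*(z^4 - 6*z^3 - 7*z^2 + 60*z) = (z - 3)*(z + 3)*(z^3 - 9*z^2 + 20*z) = z*(z - 3)*(z + 3)*(z^2 - 9*z + 20) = z*(z - 5)*(z - 3)*(z + 3)*(z - 4)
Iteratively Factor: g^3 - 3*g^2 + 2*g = (g)*(g^2 - 3*g + 2) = g*(g - 2)*(g - 1)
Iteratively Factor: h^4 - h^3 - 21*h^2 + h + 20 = (h + 4)*(h^3 - 5*h^2 - h + 5) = (h - 1)*(h + 4)*(h^2 - 4*h - 5) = (h - 1)*(h + 1)*(h + 4)*(h - 5)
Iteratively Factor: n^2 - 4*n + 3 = (n - 1)*(n - 3)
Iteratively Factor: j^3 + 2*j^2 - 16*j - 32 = (j - 4)*(j^2 + 6*j + 8) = (j - 4)*(j + 4)*(j + 2)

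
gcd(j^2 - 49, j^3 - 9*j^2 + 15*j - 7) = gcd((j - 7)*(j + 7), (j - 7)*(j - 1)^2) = j - 7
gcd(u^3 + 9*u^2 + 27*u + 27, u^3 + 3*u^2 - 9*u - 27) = u^2 + 6*u + 9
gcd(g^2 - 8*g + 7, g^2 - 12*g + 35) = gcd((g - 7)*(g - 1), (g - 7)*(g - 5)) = g - 7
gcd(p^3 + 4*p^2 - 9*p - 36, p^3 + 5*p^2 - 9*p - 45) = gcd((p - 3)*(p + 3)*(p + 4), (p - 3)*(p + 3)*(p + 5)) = p^2 - 9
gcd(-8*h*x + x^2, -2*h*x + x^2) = x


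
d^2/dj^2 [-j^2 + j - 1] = -2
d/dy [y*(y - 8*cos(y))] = 8*y*sin(y) + 2*y - 8*cos(y)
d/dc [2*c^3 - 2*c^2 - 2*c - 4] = 6*c^2 - 4*c - 2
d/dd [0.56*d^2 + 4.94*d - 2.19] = 1.12*d + 4.94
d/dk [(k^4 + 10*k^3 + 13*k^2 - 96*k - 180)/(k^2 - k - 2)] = (2*k^5 + 7*k^4 - 28*k^3 + 23*k^2 + 308*k + 12)/(k^4 - 2*k^3 - 3*k^2 + 4*k + 4)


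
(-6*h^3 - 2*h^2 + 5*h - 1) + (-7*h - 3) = -6*h^3 - 2*h^2 - 2*h - 4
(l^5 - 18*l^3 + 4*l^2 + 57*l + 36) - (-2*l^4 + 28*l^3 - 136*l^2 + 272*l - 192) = l^5 + 2*l^4 - 46*l^3 + 140*l^2 - 215*l + 228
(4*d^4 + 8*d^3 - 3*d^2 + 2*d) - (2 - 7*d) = 4*d^4 + 8*d^3 - 3*d^2 + 9*d - 2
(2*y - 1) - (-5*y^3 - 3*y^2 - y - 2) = 5*y^3 + 3*y^2 + 3*y + 1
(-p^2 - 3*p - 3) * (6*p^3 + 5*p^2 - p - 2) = -6*p^5 - 23*p^4 - 32*p^3 - 10*p^2 + 9*p + 6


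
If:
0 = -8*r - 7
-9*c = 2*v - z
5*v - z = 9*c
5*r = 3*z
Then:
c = -5/72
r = -7/8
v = -5/12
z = -35/24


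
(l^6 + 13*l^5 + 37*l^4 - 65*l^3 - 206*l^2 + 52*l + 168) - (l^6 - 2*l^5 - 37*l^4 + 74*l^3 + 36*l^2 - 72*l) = 15*l^5 + 74*l^4 - 139*l^3 - 242*l^2 + 124*l + 168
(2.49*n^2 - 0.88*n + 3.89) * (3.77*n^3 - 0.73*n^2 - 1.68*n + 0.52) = 9.3873*n^5 - 5.1353*n^4 + 11.1245*n^3 - 0.0665*n^2 - 6.9928*n + 2.0228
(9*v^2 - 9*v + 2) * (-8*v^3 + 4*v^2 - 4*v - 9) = -72*v^5 + 108*v^4 - 88*v^3 - 37*v^2 + 73*v - 18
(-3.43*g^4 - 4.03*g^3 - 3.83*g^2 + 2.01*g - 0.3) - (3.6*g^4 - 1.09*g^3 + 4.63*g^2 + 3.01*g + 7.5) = -7.03*g^4 - 2.94*g^3 - 8.46*g^2 - 1.0*g - 7.8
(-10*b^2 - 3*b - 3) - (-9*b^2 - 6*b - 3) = -b^2 + 3*b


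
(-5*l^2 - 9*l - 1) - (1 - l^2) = -4*l^2 - 9*l - 2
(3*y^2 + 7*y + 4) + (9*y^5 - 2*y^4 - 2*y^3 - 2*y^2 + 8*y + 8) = 9*y^5 - 2*y^4 - 2*y^3 + y^2 + 15*y + 12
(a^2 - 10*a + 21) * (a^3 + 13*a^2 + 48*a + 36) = a^5 + 3*a^4 - 61*a^3 - 171*a^2 + 648*a + 756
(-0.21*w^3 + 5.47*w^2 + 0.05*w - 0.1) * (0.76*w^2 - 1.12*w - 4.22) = -0.1596*w^5 + 4.3924*w^4 - 5.2022*w^3 - 23.2154*w^2 - 0.099*w + 0.422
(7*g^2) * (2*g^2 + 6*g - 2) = 14*g^4 + 42*g^3 - 14*g^2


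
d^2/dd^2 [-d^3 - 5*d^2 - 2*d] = -6*d - 10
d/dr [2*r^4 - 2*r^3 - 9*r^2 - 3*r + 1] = 8*r^3 - 6*r^2 - 18*r - 3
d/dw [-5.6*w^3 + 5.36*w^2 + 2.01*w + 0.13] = -16.8*w^2 + 10.72*w + 2.01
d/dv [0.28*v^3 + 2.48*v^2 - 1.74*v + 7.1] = 0.84*v^2 + 4.96*v - 1.74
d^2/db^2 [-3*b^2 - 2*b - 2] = -6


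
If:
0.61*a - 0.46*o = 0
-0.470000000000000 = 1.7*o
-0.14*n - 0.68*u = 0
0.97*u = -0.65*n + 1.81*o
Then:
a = -0.21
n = -1.11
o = -0.28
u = 0.23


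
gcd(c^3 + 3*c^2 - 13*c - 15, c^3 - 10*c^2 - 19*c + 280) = c + 5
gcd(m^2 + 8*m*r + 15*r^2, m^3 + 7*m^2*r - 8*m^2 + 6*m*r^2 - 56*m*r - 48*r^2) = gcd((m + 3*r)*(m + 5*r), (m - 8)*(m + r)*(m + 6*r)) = 1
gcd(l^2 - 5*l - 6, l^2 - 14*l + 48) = l - 6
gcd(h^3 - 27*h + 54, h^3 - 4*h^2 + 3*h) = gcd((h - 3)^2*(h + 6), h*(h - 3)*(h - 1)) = h - 3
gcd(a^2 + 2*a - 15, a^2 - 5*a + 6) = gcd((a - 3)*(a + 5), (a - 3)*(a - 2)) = a - 3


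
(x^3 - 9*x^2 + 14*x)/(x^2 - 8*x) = (x^2 - 9*x + 14)/(x - 8)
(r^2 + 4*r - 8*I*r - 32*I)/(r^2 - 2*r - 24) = (r - 8*I)/(r - 6)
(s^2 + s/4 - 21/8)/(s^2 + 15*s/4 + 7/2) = (s - 3/2)/(s + 2)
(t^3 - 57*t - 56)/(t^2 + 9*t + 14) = (t^2 - 7*t - 8)/(t + 2)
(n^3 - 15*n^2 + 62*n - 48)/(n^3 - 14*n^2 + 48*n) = (n - 1)/n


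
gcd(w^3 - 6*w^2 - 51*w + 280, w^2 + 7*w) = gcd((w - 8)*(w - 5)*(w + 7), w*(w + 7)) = w + 7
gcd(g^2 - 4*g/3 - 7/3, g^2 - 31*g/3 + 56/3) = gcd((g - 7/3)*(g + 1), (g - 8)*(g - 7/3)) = g - 7/3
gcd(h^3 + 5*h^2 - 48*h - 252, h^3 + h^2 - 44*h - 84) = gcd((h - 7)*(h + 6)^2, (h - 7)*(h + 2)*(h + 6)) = h^2 - h - 42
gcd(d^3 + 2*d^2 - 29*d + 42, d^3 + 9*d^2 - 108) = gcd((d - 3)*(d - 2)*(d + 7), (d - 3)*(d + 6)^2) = d - 3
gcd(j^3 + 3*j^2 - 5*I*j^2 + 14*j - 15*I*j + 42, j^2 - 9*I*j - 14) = j - 7*I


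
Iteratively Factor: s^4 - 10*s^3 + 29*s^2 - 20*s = (s - 4)*(s^3 - 6*s^2 + 5*s) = (s - 4)*(s - 1)*(s^2 - 5*s) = (s - 5)*(s - 4)*(s - 1)*(s)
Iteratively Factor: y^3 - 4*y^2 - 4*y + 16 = (y + 2)*(y^2 - 6*y + 8) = (y - 4)*(y + 2)*(y - 2)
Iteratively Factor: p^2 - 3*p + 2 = (p - 1)*(p - 2)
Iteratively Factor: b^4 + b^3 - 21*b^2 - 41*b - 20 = (b - 5)*(b^3 + 6*b^2 + 9*b + 4) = (b - 5)*(b + 1)*(b^2 + 5*b + 4) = (b - 5)*(b + 1)^2*(b + 4)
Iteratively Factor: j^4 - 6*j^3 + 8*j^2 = (j - 4)*(j^3 - 2*j^2) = (j - 4)*(j - 2)*(j^2) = j*(j - 4)*(j - 2)*(j)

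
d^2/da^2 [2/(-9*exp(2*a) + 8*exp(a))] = 8*((9*exp(a) - 8)*(9*exp(a) - 2) - 2*(9*exp(a) - 4)^2)*exp(-a)/(9*exp(a) - 8)^3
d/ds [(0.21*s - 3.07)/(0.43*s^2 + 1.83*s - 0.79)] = (-0.0903*s^2 + 2.6402*s + 5.4522)/(0.1849*s^4 + 1.5738*s^3 + 2.6695*s^2 - 2.8914*s + 0.6241)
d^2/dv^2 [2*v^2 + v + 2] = 4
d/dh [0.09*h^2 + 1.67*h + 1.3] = 0.18*h + 1.67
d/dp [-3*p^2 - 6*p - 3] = -6*p - 6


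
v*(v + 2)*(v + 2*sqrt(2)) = v^3 + 2*v^2 + 2*sqrt(2)*v^2 + 4*sqrt(2)*v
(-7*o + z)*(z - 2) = -7*o*z + 14*o + z^2 - 2*z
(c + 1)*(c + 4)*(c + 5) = c^3 + 10*c^2 + 29*c + 20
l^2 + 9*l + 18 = (l + 3)*(l + 6)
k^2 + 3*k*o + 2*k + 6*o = (k + 2)*(k + 3*o)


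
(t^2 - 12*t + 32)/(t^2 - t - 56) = (t - 4)/(t + 7)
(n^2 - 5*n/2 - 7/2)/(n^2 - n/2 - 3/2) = (2*n - 7)/(2*n - 3)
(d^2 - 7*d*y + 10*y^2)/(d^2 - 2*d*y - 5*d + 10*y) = (d - 5*y)/(d - 5)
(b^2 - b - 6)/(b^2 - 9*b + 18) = (b + 2)/(b - 6)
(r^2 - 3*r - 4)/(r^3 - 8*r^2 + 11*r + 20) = 1/(r - 5)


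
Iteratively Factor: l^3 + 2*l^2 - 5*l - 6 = (l + 3)*(l^2 - l - 2) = (l - 2)*(l + 3)*(l + 1)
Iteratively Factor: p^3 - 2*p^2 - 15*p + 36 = (p - 3)*(p^2 + p - 12) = (p - 3)*(p + 4)*(p - 3)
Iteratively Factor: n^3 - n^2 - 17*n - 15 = (n - 5)*(n^2 + 4*n + 3) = (n - 5)*(n + 3)*(n + 1)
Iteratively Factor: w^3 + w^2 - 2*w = (w - 1)*(w^2 + 2*w) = (w - 1)*(w + 2)*(w)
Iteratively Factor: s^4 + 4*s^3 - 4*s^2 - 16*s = (s + 2)*(s^3 + 2*s^2 - 8*s) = (s - 2)*(s + 2)*(s^2 + 4*s) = s*(s - 2)*(s + 2)*(s + 4)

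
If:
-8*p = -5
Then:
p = 5/8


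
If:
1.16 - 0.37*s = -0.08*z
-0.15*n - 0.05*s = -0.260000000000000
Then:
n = 0.688288288288288 - 0.0720720720720721*z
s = 0.216216216216216*z + 3.13513513513514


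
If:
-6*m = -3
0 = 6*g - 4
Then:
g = 2/3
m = 1/2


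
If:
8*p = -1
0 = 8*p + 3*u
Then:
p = -1/8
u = 1/3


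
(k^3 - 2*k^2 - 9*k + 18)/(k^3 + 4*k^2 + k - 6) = (k^2 - 5*k + 6)/(k^2 + k - 2)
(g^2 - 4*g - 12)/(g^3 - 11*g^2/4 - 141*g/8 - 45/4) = 8*(g + 2)/(8*g^2 + 26*g + 15)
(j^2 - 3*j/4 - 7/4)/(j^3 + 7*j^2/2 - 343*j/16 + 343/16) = 4*(j + 1)/(4*j^2 + 21*j - 49)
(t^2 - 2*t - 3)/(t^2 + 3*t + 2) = (t - 3)/(t + 2)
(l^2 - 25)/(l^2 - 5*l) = (l + 5)/l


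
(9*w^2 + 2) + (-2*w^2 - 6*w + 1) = 7*w^2 - 6*w + 3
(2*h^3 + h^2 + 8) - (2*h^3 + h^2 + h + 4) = 4 - h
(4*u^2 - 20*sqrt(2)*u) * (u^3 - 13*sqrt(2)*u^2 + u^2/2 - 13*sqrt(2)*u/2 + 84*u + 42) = 4*u^5 - 72*sqrt(2)*u^4 + 2*u^4 - 36*sqrt(2)*u^3 + 856*u^3 - 1680*sqrt(2)*u^2 + 428*u^2 - 840*sqrt(2)*u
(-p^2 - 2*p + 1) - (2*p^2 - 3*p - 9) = -3*p^2 + p + 10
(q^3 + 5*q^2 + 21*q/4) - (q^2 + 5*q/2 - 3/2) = q^3 + 4*q^2 + 11*q/4 + 3/2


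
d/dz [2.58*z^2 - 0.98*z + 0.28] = 5.16*z - 0.98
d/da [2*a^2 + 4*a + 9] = 4*a + 4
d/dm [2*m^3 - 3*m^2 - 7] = 6*m*(m - 1)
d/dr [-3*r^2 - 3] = -6*r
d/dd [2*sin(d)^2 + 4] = 2*sin(2*d)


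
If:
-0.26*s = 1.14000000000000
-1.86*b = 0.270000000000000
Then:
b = -0.15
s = -4.38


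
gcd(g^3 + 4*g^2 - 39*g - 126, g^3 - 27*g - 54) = g^2 - 3*g - 18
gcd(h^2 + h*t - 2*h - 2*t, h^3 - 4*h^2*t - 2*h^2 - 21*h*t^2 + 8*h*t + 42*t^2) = h - 2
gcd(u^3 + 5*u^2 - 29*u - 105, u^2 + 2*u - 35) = u^2 + 2*u - 35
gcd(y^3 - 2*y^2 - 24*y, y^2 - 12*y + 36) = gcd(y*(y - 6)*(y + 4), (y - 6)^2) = y - 6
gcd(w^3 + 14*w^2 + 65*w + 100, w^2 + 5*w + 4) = w + 4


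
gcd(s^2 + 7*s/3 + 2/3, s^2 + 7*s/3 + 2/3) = s^2 + 7*s/3 + 2/3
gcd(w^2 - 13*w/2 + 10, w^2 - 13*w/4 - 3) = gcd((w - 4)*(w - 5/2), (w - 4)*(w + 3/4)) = w - 4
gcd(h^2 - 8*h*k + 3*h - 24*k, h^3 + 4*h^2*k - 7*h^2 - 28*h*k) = 1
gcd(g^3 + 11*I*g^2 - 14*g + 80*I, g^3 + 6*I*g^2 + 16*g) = g^2 + 6*I*g + 16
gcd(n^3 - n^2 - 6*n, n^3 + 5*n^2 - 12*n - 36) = n^2 - n - 6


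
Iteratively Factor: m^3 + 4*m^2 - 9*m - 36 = (m - 3)*(m^2 + 7*m + 12) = (m - 3)*(m + 4)*(m + 3)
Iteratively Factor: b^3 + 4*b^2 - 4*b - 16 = (b + 4)*(b^2 - 4) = (b - 2)*(b + 4)*(b + 2)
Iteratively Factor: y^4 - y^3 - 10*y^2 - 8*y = (y - 4)*(y^3 + 3*y^2 + 2*y) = y*(y - 4)*(y^2 + 3*y + 2) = y*(y - 4)*(y + 2)*(y + 1)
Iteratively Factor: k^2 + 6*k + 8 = (k + 4)*(k + 2)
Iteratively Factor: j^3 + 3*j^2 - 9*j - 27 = (j - 3)*(j^2 + 6*j + 9) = (j - 3)*(j + 3)*(j + 3)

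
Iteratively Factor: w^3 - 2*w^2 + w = (w - 1)*(w^2 - w) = (w - 1)^2*(w)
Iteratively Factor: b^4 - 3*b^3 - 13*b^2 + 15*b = (b)*(b^3 - 3*b^2 - 13*b + 15) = b*(b + 3)*(b^2 - 6*b + 5) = b*(b - 5)*(b + 3)*(b - 1)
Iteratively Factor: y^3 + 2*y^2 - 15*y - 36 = (y + 3)*(y^2 - y - 12) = (y - 4)*(y + 3)*(y + 3)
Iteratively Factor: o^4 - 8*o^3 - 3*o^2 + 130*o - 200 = (o + 4)*(o^3 - 12*o^2 + 45*o - 50) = (o - 5)*(o + 4)*(o^2 - 7*o + 10) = (o - 5)^2*(o + 4)*(o - 2)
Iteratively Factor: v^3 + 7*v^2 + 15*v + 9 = (v + 3)*(v^2 + 4*v + 3) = (v + 3)^2*(v + 1)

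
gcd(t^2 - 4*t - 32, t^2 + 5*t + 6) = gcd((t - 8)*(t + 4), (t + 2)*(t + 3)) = 1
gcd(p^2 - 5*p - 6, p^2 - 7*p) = 1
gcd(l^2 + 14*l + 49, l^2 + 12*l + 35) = l + 7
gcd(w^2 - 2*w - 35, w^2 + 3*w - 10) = w + 5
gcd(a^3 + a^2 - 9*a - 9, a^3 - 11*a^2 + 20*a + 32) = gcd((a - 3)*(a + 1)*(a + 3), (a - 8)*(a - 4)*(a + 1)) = a + 1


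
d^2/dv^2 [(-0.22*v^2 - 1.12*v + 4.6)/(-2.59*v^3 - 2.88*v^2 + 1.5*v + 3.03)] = (2.951564*v^6 + 45.078432*v^5 - 315.033096*v^4 - 495.643548*v^3 - 4.70750400000003*v^2 - 38.723112*v - 107.124084)/(17.373979*v^9 + 57.957984*v^8 + 34.261038*v^7 - 104.221557*v^6 - 155.450556*v^5 + 14.673204*v^4 + 146.498193*v^3 + 58.870476*v^2 - 41.31405*v - 27.818127)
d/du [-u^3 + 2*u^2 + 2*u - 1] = -3*u^2 + 4*u + 2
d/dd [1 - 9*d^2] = -18*d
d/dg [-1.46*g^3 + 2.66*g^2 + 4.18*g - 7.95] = -4.38*g^2 + 5.32*g + 4.18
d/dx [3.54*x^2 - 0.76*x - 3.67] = 7.08*x - 0.76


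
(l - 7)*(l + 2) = l^2 - 5*l - 14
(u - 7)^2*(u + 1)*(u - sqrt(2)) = u^4 - 13*u^3 - sqrt(2)*u^3 + 13*sqrt(2)*u^2 + 35*u^2 - 35*sqrt(2)*u + 49*u - 49*sqrt(2)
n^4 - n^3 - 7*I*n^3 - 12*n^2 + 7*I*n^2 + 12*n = n*(n - 1)*(n - 4*I)*(n - 3*I)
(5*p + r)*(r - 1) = 5*p*r - 5*p + r^2 - r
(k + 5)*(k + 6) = k^2 + 11*k + 30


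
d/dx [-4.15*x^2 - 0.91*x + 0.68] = -8.3*x - 0.91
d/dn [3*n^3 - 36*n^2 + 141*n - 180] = 9*n^2 - 72*n + 141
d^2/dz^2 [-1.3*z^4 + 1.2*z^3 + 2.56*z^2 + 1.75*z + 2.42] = -15.6*z^2 + 7.2*z + 5.12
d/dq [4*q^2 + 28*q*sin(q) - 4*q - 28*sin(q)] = 28*q*cos(q) + 8*q - 28*sqrt(2)*cos(q + pi/4) - 4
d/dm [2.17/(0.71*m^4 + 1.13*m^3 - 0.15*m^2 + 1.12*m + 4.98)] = (-6.1628*m^3 - 7.3563*m^2 + 0.651*m - 2.4304)/(0.71*m^4 + 1.13*m^3 - 0.15*m^2 + 1.12*m + 4.98)^2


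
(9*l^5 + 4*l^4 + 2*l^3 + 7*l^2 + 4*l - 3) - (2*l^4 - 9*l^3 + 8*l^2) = 9*l^5 + 2*l^4 + 11*l^3 - l^2 + 4*l - 3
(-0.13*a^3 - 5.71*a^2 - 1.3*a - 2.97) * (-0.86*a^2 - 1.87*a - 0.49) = 0.1118*a^5 + 5.1537*a^4 + 11.8594*a^3 + 7.7831*a^2 + 6.1909*a + 1.4553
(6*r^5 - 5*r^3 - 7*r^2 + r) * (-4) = -24*r^5 + 20*r^3 + 28*r^2 - 4*r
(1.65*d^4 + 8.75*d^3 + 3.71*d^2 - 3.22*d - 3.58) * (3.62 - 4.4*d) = -7.26*d^5 - 32.527*d^4 + 15.351*d^3 + 27.5982*d^2 + 4.0956*d - 12.9596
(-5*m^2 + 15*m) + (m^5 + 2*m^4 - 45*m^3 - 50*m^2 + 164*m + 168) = m^5 + 2*m^4 - 45*m^3 - 55*m^2 + 179*m + 168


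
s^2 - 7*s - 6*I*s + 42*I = (s - 7)*(s - 6*I)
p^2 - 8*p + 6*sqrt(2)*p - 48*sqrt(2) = (p - 8)*(p + 6*sqrt(2))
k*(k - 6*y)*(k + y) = k^3 - 5*k^2*y - 6*k*y^2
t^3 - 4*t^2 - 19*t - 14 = (t - 7)*(t + 1)*(t + 2)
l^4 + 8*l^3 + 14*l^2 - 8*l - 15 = (l - 1)*(l + 1)*(l + 3)*(l + 5)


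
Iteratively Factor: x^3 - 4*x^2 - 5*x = (x)*(x^2 - 4*x - 5) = x*(x - 5)*(x + 1)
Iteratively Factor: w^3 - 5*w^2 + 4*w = (w - 1)*(w^2 - 4*w) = (w - 4)*(w - 1)*(w)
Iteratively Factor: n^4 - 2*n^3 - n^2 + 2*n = (n - 2)*(n^3 - n) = n*(n - 2)*(n^2 - 1) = n*(n - 2)*(n - 1)*(n + 1)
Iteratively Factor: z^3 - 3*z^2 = (z)*(z^2 - 3*z) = z^2*(z - 3)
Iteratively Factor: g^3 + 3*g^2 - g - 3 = (g + 3)*(g^2 - 1) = (g - 1)*(g + 3)*(g + 1)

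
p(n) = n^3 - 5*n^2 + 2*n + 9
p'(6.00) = 50.00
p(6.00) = 57.00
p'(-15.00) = 827.00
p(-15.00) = -4521.00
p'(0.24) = -0.23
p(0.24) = 9.21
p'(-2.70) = 50.87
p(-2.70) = -52.53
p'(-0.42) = 6.73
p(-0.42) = 7.20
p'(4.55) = 18.61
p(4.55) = 8.78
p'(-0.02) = 2.20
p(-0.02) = 8.96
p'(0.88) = -4.48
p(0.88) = 7.57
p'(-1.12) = 16.96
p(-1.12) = -0.92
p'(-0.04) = 2.40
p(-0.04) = 8.91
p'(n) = 3*n^2 - 10*n + 2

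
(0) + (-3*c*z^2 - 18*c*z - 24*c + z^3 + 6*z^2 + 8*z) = -3*c*z^2 - 18*c*z - 24*c + z^3 + 6*z^2 + 8*z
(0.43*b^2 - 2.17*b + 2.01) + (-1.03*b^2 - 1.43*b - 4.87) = -0.6*b^2 - 3.6*b - 2.86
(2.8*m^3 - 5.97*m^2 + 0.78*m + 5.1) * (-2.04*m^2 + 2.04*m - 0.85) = -5.712*m^5 + 17.8908*m^4 - 16.15*m^3 - 3.7383*m^2 + 9.741*m - 4.335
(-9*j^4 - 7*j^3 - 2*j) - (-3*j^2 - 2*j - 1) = -9*j^4 - 7*j^3 + 3*j^2 + 1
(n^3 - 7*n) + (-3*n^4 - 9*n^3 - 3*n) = -3*n^4 - 8*n^3 - 10*n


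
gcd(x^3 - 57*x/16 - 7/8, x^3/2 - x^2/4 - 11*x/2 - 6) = 1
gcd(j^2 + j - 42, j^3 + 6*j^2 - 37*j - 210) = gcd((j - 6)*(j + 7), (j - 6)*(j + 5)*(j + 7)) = j^2 + j - 42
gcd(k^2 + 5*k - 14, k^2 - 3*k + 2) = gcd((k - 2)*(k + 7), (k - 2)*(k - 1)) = k - 2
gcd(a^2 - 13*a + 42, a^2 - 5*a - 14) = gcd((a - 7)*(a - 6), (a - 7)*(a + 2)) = a - 7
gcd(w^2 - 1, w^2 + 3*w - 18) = 1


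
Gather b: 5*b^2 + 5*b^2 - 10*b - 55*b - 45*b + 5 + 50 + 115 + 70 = 10*b^2 - 110*b + 240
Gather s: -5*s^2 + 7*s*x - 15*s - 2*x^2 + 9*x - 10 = -5*s^2 + s*(7*x - 15) - 2*x^2 + 9*x - 10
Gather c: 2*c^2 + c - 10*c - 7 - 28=2*c^2 - 9*c - 35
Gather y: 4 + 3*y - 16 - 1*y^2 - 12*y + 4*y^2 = 3*y^2 - 9*y - 12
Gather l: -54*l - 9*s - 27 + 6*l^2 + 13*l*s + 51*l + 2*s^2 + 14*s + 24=6*l^2 + l*(13*s - 3) + 2*s^2 + 5*s - 3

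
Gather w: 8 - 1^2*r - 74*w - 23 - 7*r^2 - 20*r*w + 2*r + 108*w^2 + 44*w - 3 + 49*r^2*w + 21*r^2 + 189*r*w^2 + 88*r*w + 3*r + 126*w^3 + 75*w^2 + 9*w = 14*r^2 + 4*r + 126*w^3 + w^2*(189*r + 183) + w*(49*r^2 + 68*r - 21) - 18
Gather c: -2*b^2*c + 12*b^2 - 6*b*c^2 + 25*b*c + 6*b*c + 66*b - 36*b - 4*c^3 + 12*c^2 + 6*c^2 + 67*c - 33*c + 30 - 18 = 12*b^2 + 30*b - 4*c^3 + c^2*(18 - 6*b) + c*(-2*b^2 + 31*b + 34) + 12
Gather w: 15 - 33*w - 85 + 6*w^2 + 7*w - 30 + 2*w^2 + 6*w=8*w^2 - 20*w - 100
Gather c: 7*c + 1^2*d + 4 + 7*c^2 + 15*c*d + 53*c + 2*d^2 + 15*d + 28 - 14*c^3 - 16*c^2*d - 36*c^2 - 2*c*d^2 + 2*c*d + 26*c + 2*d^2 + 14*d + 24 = -14*c^3 + c^2*(-16*d - 29) + c*(-2*d^2 + 17*d + 86) + 4*d^2 + 30*d + 56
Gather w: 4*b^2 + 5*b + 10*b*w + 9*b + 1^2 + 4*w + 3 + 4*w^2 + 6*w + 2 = 4*b^2 + 14*b + 4*w^2 + w*(10*b + 10) + 6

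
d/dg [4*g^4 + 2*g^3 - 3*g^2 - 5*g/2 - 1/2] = 16*g^3 + 6*g^2 - 6*g - 5/2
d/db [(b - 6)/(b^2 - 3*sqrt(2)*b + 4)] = (b^2 - 3*sqrt(2)*b - (b - 6)*(2*b - 3*sqrt(2)) + 4)/(b^2 - 3*sqrt(2)*b + 4)^2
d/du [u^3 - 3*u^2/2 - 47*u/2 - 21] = 3*u^2 - 3*u - 47/2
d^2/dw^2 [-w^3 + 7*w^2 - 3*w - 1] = 14 - 6*w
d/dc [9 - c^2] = -2*c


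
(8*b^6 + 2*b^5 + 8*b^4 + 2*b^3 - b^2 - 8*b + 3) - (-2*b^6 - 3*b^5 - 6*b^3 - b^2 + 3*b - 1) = 10*b^6 + 5*b^5 + 8*b^4 + 8*b^3 - 11*b + 4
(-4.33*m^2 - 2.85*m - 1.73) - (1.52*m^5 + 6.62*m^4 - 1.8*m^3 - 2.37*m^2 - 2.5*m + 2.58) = -1.52*m^5 - 6.62*m^4 + 1.8*m^3 - 1.96*m^2 - 0.35*m - 4.31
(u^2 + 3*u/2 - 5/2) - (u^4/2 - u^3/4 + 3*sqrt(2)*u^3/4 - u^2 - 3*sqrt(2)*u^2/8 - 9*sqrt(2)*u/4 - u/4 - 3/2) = -u^4/2 - 3*sqrt(2)*u^3/4 + u^3/4 + 3*sqrt(2)*u^2/8 + 2*u^2 + 7*u/4 + 9*sqrt(2)*u/4 - 1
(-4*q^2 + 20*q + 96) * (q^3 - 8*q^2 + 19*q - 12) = -4*q^5 + 52*q^4 - 140*q^3 - 340*q^2 + 1584*q - 1152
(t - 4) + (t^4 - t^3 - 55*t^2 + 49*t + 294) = t^4 - t^3 - 55*t^2 + 50*t + 290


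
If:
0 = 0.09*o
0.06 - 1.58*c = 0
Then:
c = 0.04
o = 0.00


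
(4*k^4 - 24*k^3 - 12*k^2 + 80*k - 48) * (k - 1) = 4*k^5 - 28*k^4 + 12*k^3 + 92*k^2 - 128*k + 48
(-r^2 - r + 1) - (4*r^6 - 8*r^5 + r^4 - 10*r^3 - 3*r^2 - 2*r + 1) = -4*r^6 + 8*r^5 - r^4 + 10*r^3 + 2*r^2 + r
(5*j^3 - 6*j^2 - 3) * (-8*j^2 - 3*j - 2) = -40*j^5 + 33*j^4 + 8*j^3 + 36*j^2 + 9*j + 6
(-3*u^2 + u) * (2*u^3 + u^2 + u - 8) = -6*u^5 - u^4 - 2*u^3 + 25*u^2 - 8*u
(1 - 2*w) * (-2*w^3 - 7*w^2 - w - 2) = 4*w^4 + 12*w^3 - 5*w^2 + 3*w - 2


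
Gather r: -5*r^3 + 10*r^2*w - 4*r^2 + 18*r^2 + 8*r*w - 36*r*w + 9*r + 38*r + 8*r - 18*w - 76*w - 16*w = -5*r^3 + r^2*(10*w + 14) + r*(55 - 28*w) - 110*w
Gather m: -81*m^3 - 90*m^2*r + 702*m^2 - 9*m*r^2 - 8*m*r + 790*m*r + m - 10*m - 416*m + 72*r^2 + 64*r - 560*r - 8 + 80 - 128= -81*m^3 + m^2*(702 - 90*r) + m*(-9*r^2 + 782*r - 425) + 72*r^2 - 496*r - 56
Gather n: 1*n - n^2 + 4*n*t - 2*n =-n^2 + n*(4*t - 1)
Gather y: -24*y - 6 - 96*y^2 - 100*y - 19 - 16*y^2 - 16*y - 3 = -112*y^2 - 140*y - 28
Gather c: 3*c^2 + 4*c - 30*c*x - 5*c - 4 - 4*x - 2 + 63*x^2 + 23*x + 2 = 3*c^2 + c*(-30*x - 1) + 63*x^2 + 19*x - 4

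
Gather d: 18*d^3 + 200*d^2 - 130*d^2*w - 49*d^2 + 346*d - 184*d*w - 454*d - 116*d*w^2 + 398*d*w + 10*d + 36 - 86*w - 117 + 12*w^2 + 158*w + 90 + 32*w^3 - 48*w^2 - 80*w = 18*d^3 + d^2*(151 - 130*w) + d*(-116*w^2 + 214*w - 98) + 32*w^3 - 36*w^2 - 8*w + 9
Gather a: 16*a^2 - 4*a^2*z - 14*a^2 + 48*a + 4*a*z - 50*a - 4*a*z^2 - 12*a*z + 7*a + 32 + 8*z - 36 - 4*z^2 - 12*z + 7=a^2*(2 - 4*z) + a*(-4*z^2 - 8*z + 5) - 4*z^2 - 4*z + 3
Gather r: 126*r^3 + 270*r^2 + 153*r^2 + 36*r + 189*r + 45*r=126*r^3 + 423*r^2 + 270*r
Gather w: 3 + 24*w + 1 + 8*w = 32*w + 4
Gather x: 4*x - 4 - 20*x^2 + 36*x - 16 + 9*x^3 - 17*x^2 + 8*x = 9*x^3 - 37*x^2 + 48*x - 20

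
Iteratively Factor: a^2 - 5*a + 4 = (a - 1)*(a - 4)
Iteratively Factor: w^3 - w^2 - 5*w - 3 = (w + 1)*(w^2 - 2*w - 3) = (w - 3)*(w + 1)*(w + 1)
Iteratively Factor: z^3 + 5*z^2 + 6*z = (z + 3)*(z^2 + 2*z) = z*(z + 3)*(z + 2)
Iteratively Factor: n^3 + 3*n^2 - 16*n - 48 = (n + 3)*(n^2 - 16) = (n + 3)*(n + 4)*(n - 4)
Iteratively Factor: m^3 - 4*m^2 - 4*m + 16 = (m + 2)*(m^2 - 6*m + 8) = (m - 2)*(m + 2)*(m - 4)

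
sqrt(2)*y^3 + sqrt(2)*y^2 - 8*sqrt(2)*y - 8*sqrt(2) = (y - 2*sqrt(2))*(y + 2*sqrt(2))*(sqrt(2)*y + sqrt(2))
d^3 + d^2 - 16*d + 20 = (d - 2)^2*(d + 5)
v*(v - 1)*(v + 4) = v^3 + 3*v^2 - 4*v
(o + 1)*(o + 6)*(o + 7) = o^3 + 14*o^2 + 55*o + 42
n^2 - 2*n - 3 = (n - 3)*(n + 1)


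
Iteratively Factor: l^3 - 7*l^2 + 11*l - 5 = (l - 1)*(l^2 - 6*l + 5) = (l - 5)*(l - 1)*(l - 1)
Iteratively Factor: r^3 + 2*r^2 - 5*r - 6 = (r + 1)*(r^2 + r - 6) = (r - 2)*(r + 1)*(r + 3)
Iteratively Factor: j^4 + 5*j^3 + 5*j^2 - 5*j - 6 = (j - 1)*(j^3 + 6*j^2 + 11*j + 6) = (j - 1)*(j + 3)*(j^2 + 3*j + 2) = (j - 1)*(j + 1)*(j + 3)*(j + 2)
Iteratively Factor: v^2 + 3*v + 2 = (v + 1)*(v + 2)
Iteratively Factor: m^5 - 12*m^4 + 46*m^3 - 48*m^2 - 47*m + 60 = (m - 4)*(m^4 - 8*m^3 + 14*m^2 + 8*m - 15) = (m - 4)*(m - 3)*(m^3 - 5*m^2 - m + 5) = (m - 4)*(m - 3)*(m - 1)*(m^2 - 4*m - 5) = (m - 5)*(m - 4)*(m - 3)*(m - 1)*(m + 1)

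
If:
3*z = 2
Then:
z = 2/3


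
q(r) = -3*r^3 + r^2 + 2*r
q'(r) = -9*r^2 + 2*r + 2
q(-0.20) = -0.34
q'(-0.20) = 1.24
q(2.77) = -50.55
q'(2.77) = -61.52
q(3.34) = -93.94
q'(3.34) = -91.72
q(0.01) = 0.02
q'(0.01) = 2.02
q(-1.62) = 12.14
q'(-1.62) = -24.86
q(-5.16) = 428.47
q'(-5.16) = -247.95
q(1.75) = -9.52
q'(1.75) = -22.06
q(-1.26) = 5.07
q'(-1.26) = -14.81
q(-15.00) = 10320.00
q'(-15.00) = -2053.00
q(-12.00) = 5304.00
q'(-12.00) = -1318.00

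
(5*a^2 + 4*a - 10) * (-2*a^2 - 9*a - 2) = -10*a^4 - 53*a^3 - 26*a^2 + 82*a + 20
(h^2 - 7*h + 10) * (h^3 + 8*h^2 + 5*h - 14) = h^5 + h^4 - 41*h^3 + 31*h^2 + 148*h - 140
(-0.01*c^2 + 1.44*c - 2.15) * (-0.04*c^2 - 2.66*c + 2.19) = 0.0004*c^4 - 0.031*c^3 - 3.7663*c^2 + 8.8726*c - 4.7085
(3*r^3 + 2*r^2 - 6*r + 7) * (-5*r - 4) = -15*r^4 - 22*r^3 + 22*r^2 - 11*r - 28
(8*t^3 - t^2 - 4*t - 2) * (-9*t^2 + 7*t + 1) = -72*t^5 + 65*t^4 + 37*t^3 - 11*t^2 - 18*t - 2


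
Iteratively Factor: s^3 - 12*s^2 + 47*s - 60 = (s - 5)*(s^2 - 7*s + 12) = (s - 5)*(s - 3)*(s - 4)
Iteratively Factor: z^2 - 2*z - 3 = (z + 1)*(z - 3)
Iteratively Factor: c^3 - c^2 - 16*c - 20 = (c - 5)*(c^2 + 4*c + 4) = (c - 5)*(c + 2)*(c + 2)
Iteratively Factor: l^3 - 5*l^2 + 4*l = (l)*(l^2 - 5*l + 4) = l*(l - 1)*(l - 4)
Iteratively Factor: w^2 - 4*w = (w)*(w - 4)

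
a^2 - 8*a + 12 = (a - 6)*(a - 2)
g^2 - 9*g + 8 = (g - 8)*(g - 1)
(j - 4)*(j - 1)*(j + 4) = j^3 - j^2 - 16*j + 16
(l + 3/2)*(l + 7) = l^2 + 17*l/2 + 21/2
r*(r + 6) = r^2 + 6*r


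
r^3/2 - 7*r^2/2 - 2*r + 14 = (r/2 + 1)*(r - 7)*(r - 2)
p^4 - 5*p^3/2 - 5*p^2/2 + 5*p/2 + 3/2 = (p - 3)*(p - 1)*(p + 1/2)*(p + 1)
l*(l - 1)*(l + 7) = l^3 + 6*l^2 - 7*l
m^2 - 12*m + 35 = (m - 7)*(m - 5)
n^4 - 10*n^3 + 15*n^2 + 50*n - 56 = (n - 7)*(n - 4)*(n - 1)*(n + 2)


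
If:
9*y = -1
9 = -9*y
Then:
No Solution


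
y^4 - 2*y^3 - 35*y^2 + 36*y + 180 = (y - 6)*(y - 3)*(y + 2)*(y + 5)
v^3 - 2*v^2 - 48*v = v*(v - 8)*(v + 6)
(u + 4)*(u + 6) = u^2 + 10*u + 24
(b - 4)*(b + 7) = b^2 + 3*b - 28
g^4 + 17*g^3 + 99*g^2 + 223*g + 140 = (g + 1)*(g + 4)*(g + 5)*(g + 7)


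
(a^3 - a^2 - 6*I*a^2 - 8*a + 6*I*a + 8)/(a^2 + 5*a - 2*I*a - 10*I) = (a^2 - a*(1 + 4*I) + 4*I)/(a + 5)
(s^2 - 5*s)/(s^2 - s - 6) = s*(5 - s)/(-s^2 + s + 6)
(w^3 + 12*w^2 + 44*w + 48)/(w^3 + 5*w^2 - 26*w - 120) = (w + 2)/(w - 5)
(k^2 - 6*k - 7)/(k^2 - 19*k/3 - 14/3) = 3*(k + 1)/(3*k + 2)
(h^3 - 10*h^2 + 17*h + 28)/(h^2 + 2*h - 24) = (h^2 - 6*h - 7)/(h + 6)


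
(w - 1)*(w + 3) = w^2 + 2*w - 3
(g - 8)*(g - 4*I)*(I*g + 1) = I*g^3 + 5*g^2 - 8*I*g^2 - 40*g - 4*I*g + 32*I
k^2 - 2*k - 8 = (k - 4)*(k + 2)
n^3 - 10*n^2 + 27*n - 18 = (n - 6)*(n - 3)*(n - 1)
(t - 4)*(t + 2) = t^2 - 2*t - 8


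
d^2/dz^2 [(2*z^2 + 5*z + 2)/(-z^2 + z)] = 2*(-7*z^3 - 6*z^2 + 6*z - 2)/(z^3*(z^3 - 3*z^2 + 3*z - 1))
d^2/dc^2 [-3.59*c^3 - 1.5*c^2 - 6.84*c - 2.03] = -21.54*c - 3.0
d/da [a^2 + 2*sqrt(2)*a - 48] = 2*a + 2*sqrt(2)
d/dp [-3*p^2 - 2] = -6*p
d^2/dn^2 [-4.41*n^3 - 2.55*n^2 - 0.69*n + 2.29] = -26.46*n - 5.1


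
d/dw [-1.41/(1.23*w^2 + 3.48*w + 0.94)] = (3.4686*w + 4.9068)/(1.23*w^2 + 3.48*w + 0.94)^2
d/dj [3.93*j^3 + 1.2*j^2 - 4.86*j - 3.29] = 11.79*j^2 + 2.4*j - 4.86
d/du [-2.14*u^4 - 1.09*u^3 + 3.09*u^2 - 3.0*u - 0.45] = -8.56*u^3 - 3.27*u^2 + 6.18*u - 3.0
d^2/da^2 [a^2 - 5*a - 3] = 2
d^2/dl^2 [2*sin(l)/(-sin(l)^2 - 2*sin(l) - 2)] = 2*(9*sin(l)^5 - 2*sin(l)^4 - 4*sin(l)^2 + sin(l)/2 + 6*sin(3*l) - sin(5*l)/2 + 8)/(sin(l)^2 + 2*sin(l) + 2)^3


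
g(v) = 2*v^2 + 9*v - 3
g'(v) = 4*v + 9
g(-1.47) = -11.91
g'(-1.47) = 3.12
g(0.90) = 6.72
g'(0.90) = 12.60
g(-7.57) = 43.48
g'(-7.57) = -21.28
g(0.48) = 1.78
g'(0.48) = 10.92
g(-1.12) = -10.57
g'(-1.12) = 4.52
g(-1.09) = -10.43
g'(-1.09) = 4.64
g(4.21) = 70.34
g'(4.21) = 25.84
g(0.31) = -0.02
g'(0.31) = 10.24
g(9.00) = 240.00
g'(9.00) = 45.00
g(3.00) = 42.00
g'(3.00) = 21.00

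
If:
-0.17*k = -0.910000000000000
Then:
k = 5.35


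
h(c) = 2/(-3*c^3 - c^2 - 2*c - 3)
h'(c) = 2*(9*c^2 + 2*c + 2)/(-3*c^3 - c^2 - 2*c - 3)^2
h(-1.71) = 0.16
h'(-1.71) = 0.32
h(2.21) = -0.04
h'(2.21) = 0.05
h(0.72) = -0.33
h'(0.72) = 0.44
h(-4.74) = 0.01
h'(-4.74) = 0.00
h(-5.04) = 0.01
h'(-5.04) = 0.00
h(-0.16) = -0.74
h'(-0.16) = 0.53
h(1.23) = -0.16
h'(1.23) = 0.23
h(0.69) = -0.34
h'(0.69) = 0.45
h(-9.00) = 0.00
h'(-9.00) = 0.00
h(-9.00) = 0.00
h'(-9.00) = 0.00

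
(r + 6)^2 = r^2 + 12*r + 36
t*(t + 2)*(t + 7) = t^3 + 9*t^2 + 14*t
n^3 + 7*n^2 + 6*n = n*(n + 1)*(n + 6)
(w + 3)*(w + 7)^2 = w^3 + 17*w^2 + 91*w + 147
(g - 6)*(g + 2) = g^2 - 4*g - 12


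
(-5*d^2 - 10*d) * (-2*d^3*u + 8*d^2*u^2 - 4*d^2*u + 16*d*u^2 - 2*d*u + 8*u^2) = 10*d^5*u - 40*d^4*u^2 + 40*d^4*u - 160*d^3*u^2 + 50*d^3*u - 200*d^2*u^2 + 20*d^2*u - 80*d*u^2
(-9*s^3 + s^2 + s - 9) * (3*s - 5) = -27*s^4 + 48*s^3 - 2*s^2 - 32*s + 45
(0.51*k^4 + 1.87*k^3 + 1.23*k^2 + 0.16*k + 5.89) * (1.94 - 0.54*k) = -0.2754*k^5 - 0.0204000000000001*k^4 + 2.9636*k^3 + 2.2998*k^2 - 2.8702*k + 11.4266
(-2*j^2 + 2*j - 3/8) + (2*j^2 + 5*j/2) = 9*j/2 - 3/8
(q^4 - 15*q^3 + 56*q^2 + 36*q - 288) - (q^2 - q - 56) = q^4 - 15*q^3 + 55*q^2 + 37*q - 232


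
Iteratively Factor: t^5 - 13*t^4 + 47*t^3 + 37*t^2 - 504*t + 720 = (t - 3)*(t^4 - 10*t^3 + 17*t^2 + 88*t - 240) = (t - 4)*(t - 3)*(t^3 - 6*t^2 - 7*t + 60) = (t - 4)*(t - 3)*(t + 3)*(t^2 - 9*t + 20) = (t - 4)^2*(t - 3)*(t + 3)*(t - 5)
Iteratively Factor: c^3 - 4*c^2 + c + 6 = (c + 1)*(c^2 - 5*c + 6) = (c - 2)*(c + 1)*(c - 3)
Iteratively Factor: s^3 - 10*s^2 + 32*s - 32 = (s - 2)*(s^2 - 8*s + 16) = (s - 4)*(s - 2)*(s - 4)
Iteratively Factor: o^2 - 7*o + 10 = (o - 5)*(o - 2)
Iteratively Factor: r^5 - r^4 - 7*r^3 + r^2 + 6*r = (r + 1)*(r^4 - 2*r^3 - 5*r^2 + 6*r) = (r - 1)*(r + 1)*(r^3 - r^2 - 6*r) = r*(r - 1)*(r + 1)*(r^2 - r - 6) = r*(r - 1)*(r + 1)*(r + 2)*(r - 3)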